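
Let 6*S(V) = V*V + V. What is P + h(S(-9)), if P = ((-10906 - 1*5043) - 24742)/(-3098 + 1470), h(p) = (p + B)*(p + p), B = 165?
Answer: 6956435/1628 ≈ 4273.0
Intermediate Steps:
S(V) = V/6 + V²/6 (S(V) = (V*V + V)/6 = (V² + V)/6 = (V + V²)/6 = V/6 + V²/6)
h(p) = 2*p*(165 + p) (h(p) = (p + 165)*(p + p) = (165 + p)*(2*p) = 2*p*(165 + p))
P = 40691/1628 (P = ((-10906 - 5043) - 24742)/(-1628) = (-15949 - 24742)*(-1/1628) = -40691*(-1/1628) = 40691/1628 ≈ 24.994)
P + h(S(-9)) = 40691/1628 + 2*((⅙)*(-9)*(1 - 9))*(165 + (⅙)*(-9)*(1 - 9)) = 40691/1628 + 2*((⅙)*(-9)*(-8))*(165 + (⅙)*(-9)*(-8)) = 40691/1628 + 2*12*(165 + 12) = 40691/1628 + 2*12*177 = 40691/1628 + 4248 = 6956435/1628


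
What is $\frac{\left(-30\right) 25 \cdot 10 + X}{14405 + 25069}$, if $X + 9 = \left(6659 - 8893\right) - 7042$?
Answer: $- \frac{1865}{4386} \approx -0.42522$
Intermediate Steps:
$X = -9285$ ($X = -9 + \left(\left(6659 - 8893\right) - 7042\right) = -9 - 9276 = -9285$)
$\frac{\left(-30\right) 25 \cdot 10 + X}{14405 + 25069} = \frac{\left(-30\right) 25 \cdot 10 - 9285}{14405 + 25069} = \frac{\left(-750\right) 10 - 9285}{39474} = \left(-7500 - 9285\right) \frac{1}{39474} = \left(-16785\right) \frac{1}{39474} = - \frac{1865}{4386}$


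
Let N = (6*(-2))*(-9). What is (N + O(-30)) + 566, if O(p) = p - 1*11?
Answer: 633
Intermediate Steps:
N = 108 (N = -12*(-9) = 108)
O(p) = -11 + p (O(p) = p - 11 = -11 + p)
(N + O(-30)) + 566 = (108 + (-11 - 30)) + 566 = (108 - 41) + 566 = 67 + 566 = 633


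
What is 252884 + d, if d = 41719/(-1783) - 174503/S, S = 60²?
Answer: 1622750491951/6418800 ≈ 2.5281e+5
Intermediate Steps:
S = 3600
d = -461327249/6418800 (d = 41719/(-1783) - 174503/3600 = 41719*(-1/1783) - 174503*1/3600 = -41719/1783 - 174503/3600 = -461327249/6418800 ≈ -71.871)
252884 + d = 252884 - 461327249/6418800 = 1622750491951/6418800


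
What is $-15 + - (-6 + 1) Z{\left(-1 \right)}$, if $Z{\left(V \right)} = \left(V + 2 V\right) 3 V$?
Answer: $30$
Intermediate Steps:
$Z{\left(V \right)} = 9 V^{2}$ ($Z{\left(V \right)} = 3 V 3 V = 9 V V = 9 V^{2}$)
$-15 + - (-6 + 1) Z{\left(-1 \right)} = -15 + - (-6 + 1) 9 \left(-1\right)^{2} = -15 + \left(-1\right) \left(-5\right) 9 \cdot 1 = -15 + 5 \cdot 9 = -15 + 45 = 30$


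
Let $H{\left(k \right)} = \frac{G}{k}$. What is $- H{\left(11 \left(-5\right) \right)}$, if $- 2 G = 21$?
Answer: $- \frac{21}{110} \approx -0.19091$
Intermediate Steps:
$G = - \frac{21}{2}$ ($G = \left(- \frac{1}{2}\right) 21 = - \frac{21}{2} \approx -10.5$)
$H{\left(k \right)} = - \frac{21}{2 k}$
$- H{\left(11 \left(-5\right) \right)} = - \frac{-21}{2 \cdot 11 \left(-5\right)} = - \frac{-21}{2 \left(-55\right)} = - \frac{\left(-21\right) \left(-1\right)}{2 \cdot 55} = \left(-1\right) \frac{21}{110} = - \frac{21}{110}$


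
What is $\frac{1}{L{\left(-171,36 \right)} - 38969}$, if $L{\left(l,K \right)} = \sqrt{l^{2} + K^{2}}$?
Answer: $- \frac{38969}{1518552424} - \frac{9 \sqrt{377}}{1518552424} \approx -2.5777 \cdot 10^{-5}$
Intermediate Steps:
$L{\left(l,K \right)} = \sqrt{K^{2} + l^{2}}$
$\frac{1}{L{\left(-171,36 \right)} - 38969} = \frac{1}{\sqrt{36^{2} + \left(-171\right)^{2}} - 38969} = \frac{1}{\sqrt{1296 + 29241} - 38969} = \frac{1}{\sqrt{30537} - 38969} = \frac{1}{9 \sqrt{377} - 38969} = \frac{1}{-38969 + 9 \sqrt{377}}$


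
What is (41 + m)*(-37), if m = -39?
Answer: -74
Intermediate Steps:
(41 + m)*(-37) = (41 - 39)*(-37) = 2*(-37) = -74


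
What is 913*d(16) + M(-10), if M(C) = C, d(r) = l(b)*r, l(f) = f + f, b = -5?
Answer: -146090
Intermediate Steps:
l(f) = 2*f
d(r) = -10*r (d(r) = (2*(-5))*r = -10*r)
913*d(16) + M(-10) = 913*(-10*16) - 10 = 913*(-160) - 10 = -146080 - 10 = -146090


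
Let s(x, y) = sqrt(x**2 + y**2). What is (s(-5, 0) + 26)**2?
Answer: 961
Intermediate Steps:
(s(-5, 0) + 26)**2 = (sqrt((-5)**2 + 0**2) + 26)**2 = (sqrt(25 + 0) + 26)**2 = (sqrt(25) + 26)**2 = (5 + 26)**2 = 31**2 = 961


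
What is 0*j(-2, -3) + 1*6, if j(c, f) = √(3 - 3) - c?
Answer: 6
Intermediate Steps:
j(c, f) = -c (j(c, f) = √0 - c = 0 - c = -c)
0*j(-2, -3) + 1*6 = 0*(-1*(-2)) + 1*6 = 0*2 + 6 = 0 + 6 = 6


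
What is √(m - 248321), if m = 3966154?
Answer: √3717833 ≈ 1928.2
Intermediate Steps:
√(m - 248321) = √(3966154 - 248321) = √3717833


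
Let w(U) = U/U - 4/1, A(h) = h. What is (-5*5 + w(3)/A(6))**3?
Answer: -132651/8 ≈ -16581.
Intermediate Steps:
w(U) = -3 (w(U) = 1 - 4*1 = 1 - 4 = -3)
(-5*5 + w(3)/A(6))**3 = (-5*5 - 3/6)**3 = (-25 - 3*1/6)**3 = (-25 - 1/2)**3 = (-51/2)**3 = -132651/8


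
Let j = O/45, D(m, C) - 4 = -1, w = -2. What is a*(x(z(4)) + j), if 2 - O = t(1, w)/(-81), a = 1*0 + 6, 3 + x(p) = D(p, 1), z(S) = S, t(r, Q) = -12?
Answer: 20/81 ≈ 0.24691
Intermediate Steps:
D(m, C) = 3 (D(m, C) = 4 - 1 = 3)
x(p) = 0 (x(p) = -3 + 3 = 0)
a = 6 (a = 0 + 6 = 6)
O = 50/27 (O = 2 - (-12)/(-81) = 2 - (-12)*(-1)/81 = 2 - 1*4/27 = 2 - 4/27 = 50/27 ≈ 1.8519)
j = 10/243 (j = (50/27)/45 = (50/27)*(1/45) = 10/243 ≈ 0.041152)
a*(x(z(4)) + j) = 6*(0 + 10/243) = 6*(10/243) = 20/81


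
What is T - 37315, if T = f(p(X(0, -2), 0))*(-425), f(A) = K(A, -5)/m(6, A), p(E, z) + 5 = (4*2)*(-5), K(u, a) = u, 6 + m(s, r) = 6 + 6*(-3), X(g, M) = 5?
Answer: -76755/2 ≈ -38378.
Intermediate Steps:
m(s, r) = -18 (m(s, r) = -6 + (6 + 6*(-3)) = -6 + (6 - 18) = -6 - 12 = -18)
p(E, z) = -45 (p(E, z) = -5 + (4*2)*(-5) = -5 + 8*(-5) = -5 - 40 = -45)
f(A) = -A/18 (f(A) = A/(-18) = A*(-1/18) = -A/18)
T = -2125/2 (T = -1/18*(-45)*(-425) = (5/2)*(-425) = -2125/2 ≈ -1062.5)
T - 37315 = -2125/2 - 37315 = -76755/2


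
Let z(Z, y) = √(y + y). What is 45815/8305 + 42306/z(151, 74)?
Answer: 833/151 + 21153*√37/37 ≈ 3483.0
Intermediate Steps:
z(Z, y) = √2*√y (z(Z, y) = √(2*y) = √2*√y)
45815/8305 + 42306/z(151, 74) = 45815/8305 + 42306/((√2*√74)) = 45815*(1/8305) + 42306/((2*√37)) = 833/151 + 42306*(√37/74) = 833/151 + 21153*√37/37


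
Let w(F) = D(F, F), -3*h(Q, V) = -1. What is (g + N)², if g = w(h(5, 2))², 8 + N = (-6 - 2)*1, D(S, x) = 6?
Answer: 400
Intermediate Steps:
h(Q, V) = ⅓ (h(Q, V) = -⅓*(-1) = ⅓)
w(F) = 6
N = -16 (N = -8 + (-6 - 2)*1 = -8 - 8*1 = -8 - 8 = -16)
g = 36 (g = 6² = 36)
(g + N)² = (36 - 16)² = 20² = 400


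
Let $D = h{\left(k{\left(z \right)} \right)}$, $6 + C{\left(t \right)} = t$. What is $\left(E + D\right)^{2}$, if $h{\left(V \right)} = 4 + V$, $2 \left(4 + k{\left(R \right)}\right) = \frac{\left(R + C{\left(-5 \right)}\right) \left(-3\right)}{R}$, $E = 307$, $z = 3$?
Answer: $96721$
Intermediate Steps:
$C{\left(t \right)} = -6 + t$
$k{\left(R \right)} = -4 + \frac{33 - 3 R}{2 R}$ ($k{\left(R \right)} = -4 + \frac{\left(R - 11\right) \left(-3\right) \frac{1}{R}}{2} = -4 + \frac{\left(-11 + R\right) \left(-3\right) \frac{1}{R}}{2} = -4 + \frac{\left(33 - 3 R\right) \frac{1}{R}}{2} = -4 + \frac{\frac{1}{R} \left(33 - 3 R\right)}{2} = -4 + \frac{33 - 3 R}{2 R}$)
$D = 4$ ($D = 4 + \frac{11 \left(3 - 3\right)}{2 \cdot 3} = 4 + \frac{11}{2} \cdot \frac{1}{3} \left(3 - 3\right) = 4 + \frac{11}{2} \cdot \frac{1}{3} \cdot 0 = 4 + 0 = 4$)
$\left(E + D\right)^{2} = \left(307 + 4\right)^{2} = 311^{2} = 96721$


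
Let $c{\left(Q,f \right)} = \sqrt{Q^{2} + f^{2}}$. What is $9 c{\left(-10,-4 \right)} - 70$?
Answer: $-70 + 18 \sqrt{29} \approx 26.933$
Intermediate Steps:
$9 c{\left(-10,-4 \right)} - 70 = 9 \sqrt{\left(-10\right)^{2} + \left(-4\right)^{2}} - 70 = 9 \sqrt{100 + 16} - 70 = 9 \sqrt{116} - 70 = 9 \cdot 2 \sqrt{29} - 70 = 18 \sqrt{29} - 70 = -70 + 18 \sqrt{29}$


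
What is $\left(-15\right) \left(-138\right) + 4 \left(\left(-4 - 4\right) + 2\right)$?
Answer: $2046$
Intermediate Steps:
$\left(-15\right) \left(-138\right) + 4 \left(\left(-4 - 4\right) + 2\right) = 2070 + 4 \left(-8 + 2\right) = 2070 + 4 \left(-6\right) = 2070 - 24 = 2046$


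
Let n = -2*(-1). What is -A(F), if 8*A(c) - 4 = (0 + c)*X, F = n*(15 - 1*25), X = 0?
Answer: -½ ≈ -0.50000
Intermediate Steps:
n = 2
F = -20 (F = 2*(15 - 1*25) = 2*(15 - 25) = 2*(-10) = -20)
A(c) = ½ (A(c) = ½ + ((0 + c)*0)/8 = ½ + (c*0)/8 = ½ + (⅛)*0 = ½ + 0 = ½)
-A(F) = -1*½ = -½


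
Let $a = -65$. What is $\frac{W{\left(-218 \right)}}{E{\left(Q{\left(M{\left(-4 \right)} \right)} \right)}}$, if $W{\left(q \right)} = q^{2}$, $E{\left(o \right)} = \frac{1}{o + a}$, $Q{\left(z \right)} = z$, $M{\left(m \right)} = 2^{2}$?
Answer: $-2898964$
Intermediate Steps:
$M{\left(m \right)} = 4$
$E{\left(o \right)} = \frac{1}{-65 + o}$ ($E{\left(o \right)} = \frac{1}{o - 65} = \frac{1}{-65 + o}$)
$\frac{W{\left(-218 \right)}}{E{\left(Q{\left(M{\left(-4 \right)} \right)} \right)}} = \frac{\left(-218\right)^{2}}{\frac{1}{-65 + 4}} = \frac{47524}{\frac{1}{-61}} = \frac{47524}{- \frac{1}{61}} = 47524 \left(-61\right) = -2898964$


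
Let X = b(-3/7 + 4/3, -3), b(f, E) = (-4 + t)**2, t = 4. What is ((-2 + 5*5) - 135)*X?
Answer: 0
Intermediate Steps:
b(f, E) = 0 (b(f, E) = (-4 + 4)**2 = 0**2 = 0)
X = 0
((-2 + 5*5) - 135)*X = ((-2 + 5*5) - 135)*0 = ((-2 + 25) - 135)*0 = (23 - 135)*0 = -112*0 = 0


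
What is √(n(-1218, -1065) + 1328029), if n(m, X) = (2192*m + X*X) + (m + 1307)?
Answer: 3*I*√23057 ≈ 455.54*I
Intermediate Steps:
n(m, X) = 1307 + X² + 2193*m (n(m, X) = (2192*m + X²) + (1307 + m) = (X² + 2192*m) + (1307 + m) = 1307 + X² + 2193*m)
√(n(-1218, -1065) + 1328029) = √((1307 + (-1065)² + 2193*(-1218)) + 1328029) = √((1307 + 1134225 - 2671074) + 1328029) = √(-1535542 + 1328029) = √(-207513) = 3*I*√23057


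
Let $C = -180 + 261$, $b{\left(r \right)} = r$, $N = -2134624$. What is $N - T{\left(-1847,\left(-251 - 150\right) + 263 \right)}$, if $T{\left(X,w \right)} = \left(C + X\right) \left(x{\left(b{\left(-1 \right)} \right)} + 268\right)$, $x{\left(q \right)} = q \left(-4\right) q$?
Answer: $-1668400$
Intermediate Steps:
$C = 81$
$x{\left(q \right)} = - 4 q^{2}$ ($x{\left(q \right)} = - 4 q q = - 4 q^{2}$)
$T{\left(X,w \right)} = 21384 + 264 X$ ($T{\left(X,w \right)} = \left(81 + X\right) \left(- 4 \left(-1\right)^{2} + 268\right) = \left(81 + X\right) \left(\left(-4\right) 1 + 268\right) = \left(81 + X\right) \left(-4 + 268\right) = \left(81 + X\right) 264 = 21384 + 264 X$)
$N - T{\left(-1847,\left(-251 - 150\right) + 263 \right)} = -2134624 - \left(21384 + 264 \left(-1847\right)\right) = -2134624 - \left(21384 - 487608\right) = -2134624 - -466224 = -2134624 + 466224 = -1668400$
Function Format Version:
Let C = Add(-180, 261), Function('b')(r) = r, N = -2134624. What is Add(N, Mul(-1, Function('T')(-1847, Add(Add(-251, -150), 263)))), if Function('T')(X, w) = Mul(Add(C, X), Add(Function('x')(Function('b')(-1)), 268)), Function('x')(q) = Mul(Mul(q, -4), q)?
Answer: -1668400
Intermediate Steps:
C = 81
Function('x')(q) = Mul(-4, Pow(q, 2)) (Function('x')(q) = Mul(Mul(-4, q), q) = Mul(-4, Pow(q, 2)))
Function('T')(X, w) = Add(21384, Mul(264, X)) (Function('T')(X, w) = Mul(Add(81, X), Add(Mul(-4, Pow(-1, 2)), 268)) = Mul(Add(81, X), Add(Mul(-4, 1), 268)) = Mul(Add(81, X), Add(-4, 268)) = Mul(Add(81, X), 264) = Add(21384, Mul(264, X)))
Add(N, Mul(-1, Function('T')(-1847, Add(Add(-251, -150), 263)))) = Add(-2134624, Mul(-1, Add(21384, Mul(264, -1847)))) = Add(-2134624, Mul(-1, Add(21384, -487608))) = Add(-2134624, Mul(-1, -466224)) = Add(-2134624, 466224) = -1668400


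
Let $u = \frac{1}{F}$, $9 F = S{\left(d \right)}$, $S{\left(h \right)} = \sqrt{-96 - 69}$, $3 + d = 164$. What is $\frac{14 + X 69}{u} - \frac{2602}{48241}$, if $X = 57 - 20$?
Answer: $- \frac{2602}{48241} + \frac{2567 i \sqrt{165}}{9} \approx -0.053937 + 3663.7 i$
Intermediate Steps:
$d = 161$ ($d = -3 + 164 = 161$)
$S{\left(h \right)} = i \sqrt{165}$ ($S{\left(h \right)} = \sqrt{-165} = i \sqrt{165}$)
$F = \frac{i \sqrt{165}}{9} \approx 1.4272 i$
$X = 37$
$u = - \frac{3 i \sqrt{165}}{55}$ ($u = \frac{1}{\frac{1}{9} i \sqrt{165}} = - \frac{3 i \sqrt{165}}{55} \approx - 0.70065 i$)
$\frac{14 + X 69}{u} - \frac{2602}{48241} = \frac{14 + 37 \cdot 69}{\left(- \frac{3}{55}\right) i \sqrt{165}} - \frac{2602}{48241} = \left(14 + 2553\right) \frac{i \sqrt{165}}{9} - \frac{2602}{48241} = 2567 \frac{i \sqrt{165}}{9} - \frac{2602}{48241} = \frac{2567 i \sqrt{165}}{9} - \frac{2602}{48241} = - \frac{2602}{48241} + \frac{2567 i \sqrt{165}}{9}$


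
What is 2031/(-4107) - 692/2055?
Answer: -2338583/2813295 ≈ -0.83126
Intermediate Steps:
2031/(-4107) - 692/2055 = 2031*(-1/4107) - 692*1/2055 = -677/1369 - 692/2055 = -2338583/2813295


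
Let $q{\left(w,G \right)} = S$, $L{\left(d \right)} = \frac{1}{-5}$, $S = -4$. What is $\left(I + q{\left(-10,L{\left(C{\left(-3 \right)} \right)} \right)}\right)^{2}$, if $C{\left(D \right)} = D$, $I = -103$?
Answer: $11449$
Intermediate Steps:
$L{\left(d \right)} = - \frac{1}{5}$
$q{\left(w,G \right)} = -4$
$\left(I + q{\left(-10,L{\left(C{\left(-3 \right)} \right)} \right)}\right)^{2} = \left(-103 - 4\right)^{2} = \left(-107\right)^{2} = 11449$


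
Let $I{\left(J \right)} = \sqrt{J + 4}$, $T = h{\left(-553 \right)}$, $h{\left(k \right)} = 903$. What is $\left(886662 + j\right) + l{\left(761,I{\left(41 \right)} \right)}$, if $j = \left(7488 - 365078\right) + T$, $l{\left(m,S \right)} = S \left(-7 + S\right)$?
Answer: $530020 - 21 \sqrt{5} \approx 5.2997 \cdot 10^{5}$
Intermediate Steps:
$T = 903$
$I{\left(J \right)} = \sqrt{4 + J}$
$j = -356687$ ($j = \left(7488 - 365078\right) + 903 = -357590 + 903 = -356687$)
$\left(886662 + j\right) + l{\left(761,I{\left(41 \right)} \right)} = \left(886662 - 356687\right) + \sqrt{4 + 41} \left(-7 + \sqrt{4 + 41}\right) = 529975 + \sqrt{45} \left(-7 + \sqrt{45}\right) = 529975 + 3 \sqrt{5} \left(-7 + 3 \sqrt{5}\right)$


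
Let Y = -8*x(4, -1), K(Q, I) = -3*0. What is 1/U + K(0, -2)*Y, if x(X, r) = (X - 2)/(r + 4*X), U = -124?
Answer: -1/124 ≈ -0.0080645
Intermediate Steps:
x(X, r) = (-2 + X)/(r + 4*X)
K(Q, I) = 0
Y = -16/15 (Y = -8*(-2 + 4)/(-1 + 4*4) = -8*2/(-1 + 16) = -8*2/15 = -16/15 ≈ -1.0667)
1/U + K(0, -2)*Y = 1/(-124) + 0*(-16/15) = -1/124 + 0 = -1/124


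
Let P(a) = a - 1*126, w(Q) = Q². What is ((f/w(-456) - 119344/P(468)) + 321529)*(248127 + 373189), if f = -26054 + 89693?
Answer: 10373640528536599/51984 ≈ 1.9955e+11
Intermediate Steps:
f = 63639
P(a) = -126 + a (P(a) = a - 126 = -126 + a)
((f/w(-456) - 119344/P(468)) + 321529)*(248127 + 373189) = ((63639/((-456)²) - 119344/(-126 + 468)) + 321529)*(248127 + 373189) = ((63639/207936 - 119344/342) + 321529)*621316 = ((63639*(1/207936) - 119344*1/342) + 321529)*621316 = ((7071/23104 - 59672/171) + 321529)*621316 = (-72497513/207936 + 321529)*621316 = (66784956631/207936)*621316 = 10373640528536599/51984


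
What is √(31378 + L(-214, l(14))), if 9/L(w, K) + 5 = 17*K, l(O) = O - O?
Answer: √784405/5 ≈ 177.13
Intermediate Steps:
l(O) = 0
L(w, K) = 9/(-5 + 17*K)
√(31378 + L(-214, l(14))) = √(31378 + 9/(-5 + 17*0)) = √(31378 + 9/(-5 + 0)) = √(31378 + 9/(-5)) = √(31378 + 9*(-⅕)) = √(31378 - 9/5) = √(156881/5) = √784405/5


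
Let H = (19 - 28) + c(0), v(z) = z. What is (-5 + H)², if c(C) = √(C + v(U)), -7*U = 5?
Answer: (98 - I*√35)²/49 ≈ 195.29 - 23.664*I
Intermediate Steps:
U = -5/7 (U = -⅐*5 = -5/7 ≈ -0.71429)
c(C) = √(-5/7 + C) (c(C) = √(C - 5/7) = √(-5/7 + C))
H = -9 + I*√35/7 (H = (19 - 28) + √(-35 + 49*0)/7 = -9 + √(-35 + 0)/7 = -9 + √(-35)/7 = -9 + (I*√35)/7 = -9 + I*√35/7 ≈ -9.0 + 0.84515*I)
(-5 + H)² = (-5 + (-9 + I*√35/7))² = (-14 + I*√35/7)²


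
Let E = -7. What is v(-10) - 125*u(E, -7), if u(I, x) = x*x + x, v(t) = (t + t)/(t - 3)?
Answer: -68230/13 ≈ -5248.5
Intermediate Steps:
v(t) = 2*t/(-3 + t) (v(t) = (2*t)/(-3 + t) = 2*t/(-3 + t))
u(I, x) = x + x² (u(I, x) = x² + x = x + x²)
v(-10) - 125*u(E, -7) = 2*(-10)/(-3 - 10) - (-875)*(1 - 7) = 2*(-10)/(-13) - (-875)*(-6) = 2*(-10)*(-1/13) - 125*42 = 20/13 - 5250 = -68230/13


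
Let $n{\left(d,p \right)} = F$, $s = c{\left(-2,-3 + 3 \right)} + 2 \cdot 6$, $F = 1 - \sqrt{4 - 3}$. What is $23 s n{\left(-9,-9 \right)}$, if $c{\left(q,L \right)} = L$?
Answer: $0$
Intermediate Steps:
$F = 0$ ($F = 1 - \sqrt{1} = 1 - 1 = 0$)
$s = 12$ ($s = \left(-3 + 3\right) + 2 \cdot 6 = 0 + 12 = 12$)
$n{\left(d,p \right)} = 0$
$23 s n{\left(-9,-9 \right)} = 23 \cdot 12 \cdot 0 = 276 \cdot 0 = 0$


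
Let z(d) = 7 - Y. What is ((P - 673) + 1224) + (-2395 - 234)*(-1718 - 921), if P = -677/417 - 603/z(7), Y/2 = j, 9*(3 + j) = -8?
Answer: 384812797102/55461 ≈ 6.9384e+6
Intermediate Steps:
j = -35/9 (j = -3 + (⅑)*(-8) = -3 - 8/9 = -35/9 ≈ -3.8889)
Y = -70/9 (Y = 2*(-35/9) = -70/9 ≈ -7.7778)
z(d) = 133/9 (z(d) = 7 - 1*(-70/9) = 7 + 70/9 = 133/9)
P = -2353100/55461 (P = -677/417 - 603/133/9 = -677*1/417 - 603*9/133 = -677/417 - 5427/133 = -2353100/55461 ≈ -42.428)
((P - 673) + 1224) + (-2395 - 234)*(-1718 - 921) = ((-2353100/55461 - 673) + 1224) + (-2395 - 234)*(-1718 - 921) = (-39678353/55461 + 1224) - 2629*(-2639) = 28205911/55461 + 6937931 = 384812797102/55461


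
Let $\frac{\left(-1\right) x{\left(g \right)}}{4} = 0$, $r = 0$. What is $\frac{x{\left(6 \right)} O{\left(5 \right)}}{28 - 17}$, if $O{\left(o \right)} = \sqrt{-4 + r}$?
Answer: $0$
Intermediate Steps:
$x{\left(g \right)} = 0$ ($x{\left(g \right)} = \left(-4\right) 0 = 0$)
$O{\left(o \right)} = 2 i$ ($O{\left(o \right)} = \sqrt{-4 + 0} = \sqrt{-4} = 2 i$)
$\frac{x{\left(6 \right)} O{\left(5 \right)}}{28 - 17} = \frac{0 \cdot 2 i}{28 - 17} = \frac{0}{11} = 0 \cdot \frac{1}{11} = 0$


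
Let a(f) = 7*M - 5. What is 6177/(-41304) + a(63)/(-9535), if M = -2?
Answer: -19370973/131277880 ≈ -0.14756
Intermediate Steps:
a(f) = -19 (a(f) = 7*(-2) - 5 = -14 - 5 = -19)
6177/(-41304) + a(63)/(-9535) = 6177/(-41304) - 19/(-9535) = 6177*(-1/41304) - 19*(-1/9535) = -2059/13768 + 19/9535 = -19370973/131277880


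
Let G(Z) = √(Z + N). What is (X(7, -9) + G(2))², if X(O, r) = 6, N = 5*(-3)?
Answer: (6 + I*√13)² ≈ 23.0 + 43.267*I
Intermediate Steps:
N = -15
G(Z) = √(-15 + Z) (G(Z) = √(Z - 15) = √(-15 + Z))
(X(7, -9) + G(2))² = (6 + √(-15 + 2))² = (6 + √(-13))² = (6 + I*√13)²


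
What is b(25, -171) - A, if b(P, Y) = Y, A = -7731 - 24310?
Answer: 31870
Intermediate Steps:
A = -32041
b(25, -171) - A = -171 - 1*(-32041) = -171 + 32041 = 31870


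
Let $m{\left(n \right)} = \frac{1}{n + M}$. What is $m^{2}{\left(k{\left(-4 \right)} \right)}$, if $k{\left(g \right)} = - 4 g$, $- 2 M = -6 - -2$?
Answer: $\frac{1}{324} \approx 0.0030864$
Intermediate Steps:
$M = 2$ ($M = - \frac{-6 - -2}{2} = - \frac{-6 + 2}{2} = \left(- \frac{1}{2}\right) \left(-4\right) = 2$)
$m{\left(n \right)} = \frac{1}{2 + n}$ ($m{\left(n \right)} = \frac{1}{n + 2} = \frac{1}{2 + n}$)
$m^{2}{\left(k{\left(-4 \right)} \right)} = \left(\frac{1}{2 - -16}\right)^{2} = \left(\frac{1}{2 + 16}\right)^{2} = \left(\frac{1}{18}\right)^{2} = \frac{1}{324}$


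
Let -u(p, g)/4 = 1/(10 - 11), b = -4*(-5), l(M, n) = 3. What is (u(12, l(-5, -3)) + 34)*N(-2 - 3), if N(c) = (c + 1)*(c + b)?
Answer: -2280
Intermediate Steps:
b = 20
u(p, g) = 4 (u(p, g) = -4/(10 - 11) = -4/(-1) = -4*(-1) = 4)
N(c) = (1 + c)*(20 + c) (N(c) = (c + 1)*(c + 20) = (1 + c)*(20 + c))
(u(12, l(-5, -3)) + 34)*N(-2 - 3) = (4 + 34)*(20 + (-2 - 3)² + 21*(-2 - 3)) = 38*(20 + (-5)² + 21*(-5)) = 38*(20 + 25 - 105) = 38*(-60) = -2280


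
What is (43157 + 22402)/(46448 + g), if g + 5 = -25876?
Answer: 65559/20567 ≈ 3.1876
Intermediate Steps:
g = -25881 (g = -5 - 25876 = -25881)
(43157 + 22402)/(46448 + g) = (43157 + 22402)/(46448 - 25881) = 65559/20567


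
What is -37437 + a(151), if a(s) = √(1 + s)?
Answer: -37437 + 2*√38 ≈ -37425.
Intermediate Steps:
-37437 + a(151) = -37437 + √(1 + 151) = -37437 + √152 = -37437 + 2*√38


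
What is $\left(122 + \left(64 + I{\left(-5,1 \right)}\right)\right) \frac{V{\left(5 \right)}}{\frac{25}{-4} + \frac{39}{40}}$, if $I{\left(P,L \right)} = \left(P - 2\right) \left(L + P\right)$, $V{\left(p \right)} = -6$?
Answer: $\frac{51360}{211} \approx 243.41$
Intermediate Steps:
$I{\left(P,L \right)} = \left(-2 + P\right) \left(L + P\right)$
$\left(122 + \left(64 + I{\left(-5,1 \right)}\right)\right) \frac{V{\left(5 \right)}}{\frac{25}{-4} + \frac{39}{40}} = \left(122 + \left(64 + \left(\left(-5\right)^{2} - 2 - -10 + 1 \left(-5\right)\right)\right)\right) \left(- \frac{6}{\frac{25}{-4} + \frac{39}{40}}\right) = \left(122 + \left(64 + \left(25 - 2 + 10 - 5\right)\right)\right) \left(- \frac{6}{25 \left(- \frac{1}{4}\right) + 39 \cdot \frac{1}{40}}\right) = \left(122 + \left(64 + 28\right)\right) \left(- \frac{6}{- \frac{25}{4} + \frac{39}{40}}\right) = \left(122 + 92\right) \left(- \frac{6}{- \frac{211}{40}}\right) = 214 \left(\left(-6\right) \left(- \frac{40}{211}\right)\right) = 214 \cdot \frac{240}{211} = \frac{51360}{211}$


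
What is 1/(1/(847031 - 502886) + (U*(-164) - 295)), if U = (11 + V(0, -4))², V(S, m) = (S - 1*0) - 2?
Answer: -344145/4673144954 ≈ -7.3643e-5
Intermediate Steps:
V(S, m) = -2 + S (V(S, m) = (S + 0) - 2 = S - 2 = -2 + S)
U = 81 (U = (11 + (-2 + 0))² = (11 - 2)² = 9² = 81)
1/(1/(847031 - 502886) + (U*(-164) - 295)) = 1/(1/(847031 - 502886) + (81*(-164) - 295)) = 1/(1/344145 + (-13284 - 295)) = 1/(1/344145 - 13579) = 1/(-4673144954/344145) = -344145/4673144954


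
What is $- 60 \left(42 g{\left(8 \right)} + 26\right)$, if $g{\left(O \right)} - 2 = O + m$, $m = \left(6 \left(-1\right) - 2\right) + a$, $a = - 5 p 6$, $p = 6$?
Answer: $447000$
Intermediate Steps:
$a = -180$ ($a = \left(-5\right) 6 \cdot 6 = \left(-30\right) 6 = -180$)
$m = -188$ ($m = \left(6 \left(-1\right) - 2\right) - 180 = \left(-6 - 2\right) - 180 = -8 - 180 = -188$)
$g{\left(O \right)} = -186 + O$ ($g{\left(O \right)} = 2 + \left(O - 188\right) = 2 + \left(-188 + O\right) = -186 + O$)
$- 60 \left(42 g{\left(8 \right)} + 26\right) = - 60 \left(42 \left(-186 + 8\right) + 26\right) = - 60 \left(42 \left(-178\right) + 26\right) = - 60 \left(-7476 + 26\right) = \left(-60\right) \left(-7450\right) = 447000$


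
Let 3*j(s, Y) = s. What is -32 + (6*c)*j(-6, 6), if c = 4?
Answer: -80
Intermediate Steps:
j(s, Y) = s/3
-32 + (6*c)*j(-6, 6) = -32 + (6*4)*((1/3)*(-6)) = -32 + 24*(-2) = -32 - 48 = -80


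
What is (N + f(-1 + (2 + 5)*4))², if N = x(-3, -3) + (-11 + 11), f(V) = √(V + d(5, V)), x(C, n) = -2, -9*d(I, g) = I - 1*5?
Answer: 31 - 12*√3 ≈ 10.215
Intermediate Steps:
d(I, g) = 5/9 - I/9 (d(I, g) = -(I - 1*5)/9 = -(I - 5)/9 = -(-5 + I)/9 = 5/9 - I/9)
f(V) = √V (f(V) = √(V + (5/9 - ⅑*5)) = √(V + (5/9 - 5/9)) = √(V + 0) = √V)
N = -2 (N = -2 + (-11 + 11) = -2 + 0 = -2)
(N + f(-1 + (2 + 5)*4))² = (-2 + √(-1 + (2 + 5)*4))² = (-2 + √(-1 + 7*4))² = (-2 + √(-1 + 28))² = (-2 + √27)² = (-2 + 3*√3)²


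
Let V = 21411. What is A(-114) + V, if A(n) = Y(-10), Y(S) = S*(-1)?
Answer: 21421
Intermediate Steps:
Y(S) = -S
A(n) = 10 (A(n) = -1*(-10) = 10)
A(-114) + V = 10 + 21411 = 21421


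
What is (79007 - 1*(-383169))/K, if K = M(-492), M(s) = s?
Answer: -115544/123 ≈ -939.38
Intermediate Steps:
K = -492
(79007 - 1*(-383169))/K = (79007 - 1*(-383169))/(-492) = (79007 + 383169)*(-1/492) = 462176*(-1/492) = -115544/123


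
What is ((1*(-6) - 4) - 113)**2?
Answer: 15129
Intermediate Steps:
((1*(-6) - 4) - 113)**2 = ((-6 - 4) - 113)**2 = (-10 - 113)**2 = (-123)**2 = 15129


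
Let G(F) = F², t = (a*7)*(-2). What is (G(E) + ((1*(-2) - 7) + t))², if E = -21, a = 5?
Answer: 131044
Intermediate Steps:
t = -70 (t = (5*7)*(-2) = 35*(-2) = -70)
(G(E) + ((1*(-2) - 7) + t))² = ((-21)² + ((1*(-2) - 7) - 70))² = (441 + ((-2 - 7) - 70))² = (441 + (-9 - 70))² = (441 - 79)² = 362² = 131044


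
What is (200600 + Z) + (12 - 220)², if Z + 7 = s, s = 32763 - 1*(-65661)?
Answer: 342281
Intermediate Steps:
s = 98424 (s = 32763 + 65661 = 98424)
Z = 98417 (Z = -7 + 98424 = 98417)
(200600 + Z) + (12 - 220)² = (200600 + 98417) + (12 - 220)² = 299017 + (-208)² = 299017 + 43264 = 342281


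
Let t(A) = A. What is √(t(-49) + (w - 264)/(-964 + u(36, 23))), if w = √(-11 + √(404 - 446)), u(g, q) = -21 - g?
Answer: √(-50810065 - 1021*√(-11 + I*√42))/1021 ≈ 0.0002418 - 6.9816*I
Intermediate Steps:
w = √(-11 + I*√42) (w = √(-11 + √(-42)) = √(-11 + I*√42) ≈ 0.93999 + 3.4473*I)
√(t(-49) + (w - 264)/(-964 + u(36, 23))) = √(-49 + (√(-11 + I*√42) - 264)/(-964 + (-21 - 1*36))) = √(-49 + (-264 + √(-11 + I*√42))/(-964 + (-21 - 36))) = √(-49 + (-264 + √(-11 + I*√42))/(-964 - 57)) = √(-49 + (-264 + √(-11 + I*√42))/(-1021)) = √(-49 + (-264 + √(-11 + I*√42))*(-1/1021)) = √(-49 + (264/1021 - √(-11 + I*√42)/1021)) = √(-49765/1021 - √(-11 + I*√42)/1021)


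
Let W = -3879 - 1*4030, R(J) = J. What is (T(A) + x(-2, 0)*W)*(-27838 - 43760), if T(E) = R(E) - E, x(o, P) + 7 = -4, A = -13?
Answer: -6228954402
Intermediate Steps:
x(o, P) = -11 (x(o, P) = -7 - 4 = -11)
W = -7909 (W = -3879 - 4030 = -7909)
T(E) = 0 (T(E) = E - E = 0)
(T(A) + x(-2, 0)*W)*(-27838 - 43760) = (0 - 11*(-7909))*(-27838 - 43760) = (0 + 86999)*(-71598) = 86999*(-71598) = -6228954402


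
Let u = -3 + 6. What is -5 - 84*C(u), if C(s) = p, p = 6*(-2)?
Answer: 1003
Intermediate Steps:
u = 3
p = -12
C(s) = -12
-5 - 84*C(u) = -5 - 84*(-12) = -5 + 1008 = 1003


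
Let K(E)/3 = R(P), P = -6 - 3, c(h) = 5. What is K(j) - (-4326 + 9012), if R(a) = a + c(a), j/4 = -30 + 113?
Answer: -4698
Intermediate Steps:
j = 332 (j = 4*(-30 + 113) = 4*83 = 332)
P = -9
R(a) = 5 + a (R(a) = a + 5 = 5 + a)
K(E) = -12 (K(E) = 3*(5 - 9) = 3*(-4) = -12)
K(j) - (-4326 + 9012) = -12 - (-4326 + 9012) = -12 - 1*4686 = -12 - 4686 = -4698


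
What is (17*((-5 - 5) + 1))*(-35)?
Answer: 5355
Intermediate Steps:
(17*((-5 - 5) + 1))*(-35) = (17*(-10 + 1))*(-35) = (17*(-9))*(-35) = -153*(-35) = 5355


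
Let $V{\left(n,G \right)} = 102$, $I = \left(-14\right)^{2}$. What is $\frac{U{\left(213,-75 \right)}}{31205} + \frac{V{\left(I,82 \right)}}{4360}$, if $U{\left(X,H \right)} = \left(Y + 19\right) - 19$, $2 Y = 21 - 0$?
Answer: $\frac{322869}{13605380} \approx 0.023731$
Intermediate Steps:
$I = 196$
$Y = \frac{21}{2}$ ($Y = \frac{21 - 0}{2} = \frac{21 + 0}{2} = \frac{1}{2} \cdot 21 = \frac{21}{2} \approx 10.5$)
$U{\left(X,H \right)} = \frac{21}{2}$ ($U{\left(X,H \right)} = \left(\frac{21}{2} + 19\right) - 19 = \frac{59}{2} - 19 = \frac{21}{2}$)
$\frac{U{\left(213,-75 \right)}}{31205} + \frac{V{\left(I,82 \right)}}{4360} = \frac{21}{2 \cdot 31205} + \frac{102}{4360} = \frac{21}{2} \cdot \frac{1}{31205} + 102 \cdot \frac{1}{4360} = \frac{21}{62410} + \frac{51}{2180} = \frac{322869}{13605380}$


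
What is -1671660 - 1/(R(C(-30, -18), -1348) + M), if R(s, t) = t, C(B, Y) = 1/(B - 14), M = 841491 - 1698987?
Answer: -1435695161039/858844 ≈ -1.6717e+6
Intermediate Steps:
M = -857496
C(B, Y) = 1/(-14 + B)
-1671660 - 1/(R(C(-30, -18), -1348) + M) = -1671660 - 1/(-1348 - 857496) = -1671660 - 1/(-858844) = -1671660 - 1*(-1/858844) = -1671660 + 1/858844 = -1435695161039/858844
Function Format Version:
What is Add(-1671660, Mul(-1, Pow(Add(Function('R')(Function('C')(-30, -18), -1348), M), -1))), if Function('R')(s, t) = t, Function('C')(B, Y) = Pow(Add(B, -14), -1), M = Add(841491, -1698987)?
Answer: Rational(-1435695161039, 858844) ≈ -1.6717e+6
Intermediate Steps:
M = -857496
Function('C')(B, Y) = Pow(Add(-14, B), -1)
Add(-1671660, Mul(-1, Pow(Add(Function('R')(Function('C')(-30, -18), -1348), M), -1))) = Add(-1671660, Mul(-1, Pow(Add(-1348, -857496), -1))) = Add(-1671660, Mul(-1, Pow(-858844, -1))) = Add(-1671660, Mul(-1, Rational(-1, 858844))) = Add(-1671660, Rational(1, 858844)) = Rational(-1435695161039, 858844)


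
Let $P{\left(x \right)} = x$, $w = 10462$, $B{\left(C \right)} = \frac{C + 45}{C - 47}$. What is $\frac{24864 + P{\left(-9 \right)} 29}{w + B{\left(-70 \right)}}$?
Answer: $\frac{2878551}{1224079} \approx 2.3516$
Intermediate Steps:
$B{\left(C \right)} = \frac{45 + C}{-47 + C}$
$\frac{24864 + P{\left(-9 \right)} 29}{w + B{\left(-70 \right)}} = \frac{24864 - 261}{10462 + \frac{45 - 70}{-47 - 70}} = \frac{24864 - 261}{10462 + \frac{1}{-117} \left(-25\right)} = \frac{24603}{10462 - - \frac{25}{117}} = \frac{24603}{10462 + \frac{25}{117}} = \frac{24603}{\frac{1224079}{117}} = 24603 \cdot \frac{117}{1224079} = \frac{2878551}{1224079}$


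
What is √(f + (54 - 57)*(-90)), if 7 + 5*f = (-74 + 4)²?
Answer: √31215/5 ≈ 35.336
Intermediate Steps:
f = 4893/5 (f = -7/5 + (-74 + 4)²/5 = -7/5 + (⅕)*(-70)² = -7/5 + (⅕)*4900 = -7/5 + 980 = 4893/5 ≈ 978.60)
√(f + (54 - 57)*(-90)) = √(4893/5 + (54 - 57)*(-90)) = √(4893/5 - 3*(-90)) = √(4893/5 + 270) = √(6243/5) = √31215/5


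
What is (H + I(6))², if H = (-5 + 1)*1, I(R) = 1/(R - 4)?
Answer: 49/4 ≈ 12.250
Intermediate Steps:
I(R) = 1/(-4 + R)
H = -4 (H = -4*1 = -4)
(H + I(6))² = (-4 + 1/(-4 + 6))² = (-4 + 1/2)² = (-4 + ½)² = (-7/2)² = 49/4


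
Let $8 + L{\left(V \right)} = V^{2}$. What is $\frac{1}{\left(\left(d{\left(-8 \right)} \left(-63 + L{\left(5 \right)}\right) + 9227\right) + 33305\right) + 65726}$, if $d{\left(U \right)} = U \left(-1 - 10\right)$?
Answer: $\frac{1}{104210} \approx 9.596 \cdot 10^{-6}$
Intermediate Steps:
$L{\left(V \right)} = -8 + V^{2}$
$d{\left(U \right)} = - 11 U$ ($d{\left(U \right)} = U \left(-1 - 10\right) = U \left(-11\right) = - 11 U$)
$\frac{1}{\left(\left(d{\left(-8 \right)} \left(-63 + L{\left(5 \right)}\right) + 9227\right) + 33305\right) + 65726} = \frac{1}{\left(\left(\left(-11\right) \left(-8\right) \left(-63 - \left(8 - 5^{2}\right)\right) + 9227\right) + 33305\right) + 65726} = \frac{1}{\left(\left(88 \left(-63 + \left(-8 + 25\right)\right) + 9227\right) + 33305\right) + 65726} = \frac{1}{\left(\left(88 \left(-63 + 17\right) + 9227\right) + 33305\right) + 65726} = \frac{1}{\left(\left(88 \left(-46\right) + 9227\right) + 33305\right) + 65726} = \frac{1}{\left(\left(-4048 + 9227\right) + 33305\right) + 65726} = \frac{1}{\left(5179 + 33305\right) + 65726} = \frac{1}{38484 + 65726} = \frac{1}{104210}$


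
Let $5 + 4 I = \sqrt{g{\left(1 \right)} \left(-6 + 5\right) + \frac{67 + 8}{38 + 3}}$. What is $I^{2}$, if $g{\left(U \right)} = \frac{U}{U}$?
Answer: $\frac{\left(205 - \sqrt{1394}\right)^{2}}{26896} \approx 1.0452$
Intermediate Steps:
$g{\left(U \right)} = 1$
$I = - \frac{5}{4} + \frac{\sqrt{1394}}{164}$ ($I = - \frac{5}{4} + \frac{\sqrt{1 \left(-6 + 5\right) + \frac{67 + 8}{38 + 3}}}{4} = - \frac{5}{4} + \frac{\sqrt{1 \left(-1\right) + \frac{75}{41}}}{4} = - \frac{5}{4} + \frac{\sqrt{-1 + 75 \cdot \frac{1}{41}}}{4} = - \frac{5}{4} + \frac{\sqrt{-1 + \frac{75}{41}}}{4} = - \frac{5}{4} + \frac{\sqrt{\frac{34}{41}}}{4} = - \frac{5}{4} + \frac{\frac{1}{41} \sqrt{1394}}{4} = - \frac{5}{4} + \frac{\sqrt{1394}}{164} \approx -1.0223$)
$I^{2} = \left(- \frac{5}{4} + \frac{\sqrt{1394}}{164}\right)^{2}$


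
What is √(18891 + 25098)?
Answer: √43989 ≈ 209.74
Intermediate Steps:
√(18891 + 25098) = √43989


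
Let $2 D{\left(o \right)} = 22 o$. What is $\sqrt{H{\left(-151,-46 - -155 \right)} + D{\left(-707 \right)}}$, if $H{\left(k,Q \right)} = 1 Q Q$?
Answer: $6 \sqrt{114} \approx 64.063$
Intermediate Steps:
$H{\left(k,Q \right)} = Q^{2}$ ($H{\left(k,Q \right)} = Q Q = Q^{2}$)
$D{\left(o \right)} = 11 o$ ($D{\left(o \right)} = \frac{22 o}{2} = 11 o$)
$\sqrt{H{\left(-151,-46 - -155 \right)} + D{\left(-707 \right)}} = \sqrt{\left(-46 - -155\right)^{2} + 11 \left(-707\right)} = \sqrt{\left(-46 + 155\right)^{2} - 7777} = \sqrt{109^{2} - 7777} = \sqrt{11881 - 7777} = \sqrt{4104} = 6 \sqrt{114}$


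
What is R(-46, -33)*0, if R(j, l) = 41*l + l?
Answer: 0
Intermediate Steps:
R(j, l) = 42*l
R(-46, -33)*0 = (42*(-33))*0 = -1386*0 = 0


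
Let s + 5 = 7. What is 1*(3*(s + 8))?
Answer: 30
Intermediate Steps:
s = 2 (s = -5 + 7 = 2)
1*(3*(s + 8)) = 1*(3*(2 + 8)) = 1*(3*10) = 1*30 = 30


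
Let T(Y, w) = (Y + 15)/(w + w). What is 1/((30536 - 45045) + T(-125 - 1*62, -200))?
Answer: -100/1450857 ≈ -6.8925e-5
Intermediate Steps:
T(Y, w) = (15 + Y)/(2*w) (T(Y, w) = (15 + Y)/((2*w)) = (15 + Y)*(1/(2*w)) = (15 + Y)/(2*w))
1/((30536 - 45045) + T(-125 - 1*62, -200)) = 1/((30536 - 45045) + (1/2)*(15 + (-125 - 1*62))/(-200)) = 1/(-14509 + (1/2)*(-1/200)*(15 + (-125 - 62))) = 1/(-14509 + (1/2)*(-1/200)*(15 - 187)) = 1/(-14509 + (1/2)*(-1/200)*(-172)) = 1/(-14509 + 43/100) = 1/(-1450857/100) = -100/1450857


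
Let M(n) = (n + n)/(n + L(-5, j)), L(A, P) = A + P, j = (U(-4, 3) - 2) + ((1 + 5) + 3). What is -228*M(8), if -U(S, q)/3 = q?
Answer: -3648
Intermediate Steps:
U(S, q) = -3*q
j = -2 (j = (-3*3 - 2) + ((1 + 5) + 3) = (-9 - 2) + (6 + 3) = -11 + 9 = -2)
M(n) = 2*n/(-7 + n) (M(n) = (n + n)/(n + (-5 - 2)) = (2*n)/(n - 7) = (2*n)/(-7 + n) = 2*n/(-7 + n))
-228*M(8) = -456*8/(-7 + 8) = -456*8/1 = -456*8 = -228*16 = -3648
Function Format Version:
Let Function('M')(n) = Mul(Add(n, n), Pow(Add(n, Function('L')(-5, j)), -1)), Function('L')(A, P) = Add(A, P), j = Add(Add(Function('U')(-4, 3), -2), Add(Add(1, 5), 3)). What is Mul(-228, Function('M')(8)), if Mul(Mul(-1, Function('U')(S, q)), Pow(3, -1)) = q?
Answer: -3648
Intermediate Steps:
Function('U')(S, q) = Mul(-3, q)
j = -2 (j = Add(Add(Mul(-3, 3), -2), Add(Add(1, 5), 3)) = Add(Add(-9, -2), Add(6, 3)) = Add(-11, 9) = -2)
Function('M')(n) = Mul(2, n, Pow(Add(-7, n), -1)) (Function('M')(n) = Mul(Add(n, n), Pow(Add(n, Add(-5, -2)), -1)) = Mul(Mul(2, n), Pow(Add(n, -7), -1)) = Mul(Mul(2, n), Pow(Add(-7, n), -1)) = Mul(2, n, Pow(Add(-7, n), -1)))
Mul(-228, Function('M')(8)) = Mul(-228, Mul(2, 8, Pow(Add(-7, 8), -1))) = Mul(-228, Mul(2, 8, Pow(1, -1))) = Mul(-228, Mul(2, 8, 1)) = Mul(-228, 16) = -3648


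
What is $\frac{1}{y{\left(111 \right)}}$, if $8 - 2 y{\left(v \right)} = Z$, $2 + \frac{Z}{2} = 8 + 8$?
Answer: $- \frac{1}{10} \approx -0.1$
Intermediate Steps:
$Z = 28$ ($Z = -4 + 2 \left(8 + 8\right) = -4 + 2 \cdot 16 = -4 + 32 = 28$)
$y{\left(v \right)} = -10$ ($y{\left(v \right)} = 4 - 14 = -10$)
$\frac{1}{y{\left(111 \right)}} = \frac{1}{-10} = - \frac{1}{10}$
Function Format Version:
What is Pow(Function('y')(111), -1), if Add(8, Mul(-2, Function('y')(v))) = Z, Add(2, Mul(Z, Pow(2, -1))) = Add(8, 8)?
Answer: Rational(-1, 10) ≈ -0.10000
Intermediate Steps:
Z = 28 (Z = Add(-4, Mul(2, Add(8, 8))) = Add(-4, Mul(2, 16)) = Add(-4, 32) = 28)
Function('y')(v) = -10 (Function('y')(v) = Add(4, Mul(Rational(-1, 2), 28)) = Add(4, -14) = -10)
Pow(Function('y')(111), -1) = Pow(-10, -1) = Rational(-1, 10)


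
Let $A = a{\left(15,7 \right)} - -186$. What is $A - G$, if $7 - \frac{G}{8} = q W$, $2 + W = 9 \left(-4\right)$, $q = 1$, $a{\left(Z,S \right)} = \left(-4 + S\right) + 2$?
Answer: $-169$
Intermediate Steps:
$a{\left(Z,S \right)} = -2 + S$
$W = -38$ ($W = -2 + 9 \left(-4\right) = -2 - 36 = -38$)
$A = 191$ ($A = \left(-2 + 7\right) - -186 = 5 + 186 = 191$)
$G = 360$ ($G = 56 - 8 \cdot 1 \left(-38\right) = 56 - -304 = 56 + 304 = 360$)
$A - G = 191 - 360 = -169$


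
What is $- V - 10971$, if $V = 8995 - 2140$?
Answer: $-17826$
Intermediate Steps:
$V = 6855$
$- V - 10971 = \left(-1\right) 6855 - 10971 = -6855 - 10971 = -17826$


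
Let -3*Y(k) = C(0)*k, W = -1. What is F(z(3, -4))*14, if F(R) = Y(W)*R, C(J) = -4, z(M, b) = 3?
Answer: -56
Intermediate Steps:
Y(k) = 4*k/3 (Y(k) = -(-4)*k/3 = 4*k/3)
F(R) = -4*R/3 (F(R) = ((4/3)*(-1))*R = -4*R/3)
F(z(3, -4))*14 = -4/3*3*14 = -4*14 = -56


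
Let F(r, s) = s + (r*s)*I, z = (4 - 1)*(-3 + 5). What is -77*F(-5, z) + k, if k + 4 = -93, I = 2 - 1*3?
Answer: -2869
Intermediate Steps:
I = -1 (I = 2 - 3 = -1)
z = 6 (z = 3*2 = 6)
F(r, s) = s - r*s (F(r, s) = s + (r*s)*(-1) = s - r*s)
k = -97 (k = -4 - 93 = -97)
-77*F(-5, z) + k = -462*(1 - 1*(-5)) - 97 = -462*(1 + 5) - 97 = -462*6 - 97 = -77*36 - 97 = -2772 - 97 = -2869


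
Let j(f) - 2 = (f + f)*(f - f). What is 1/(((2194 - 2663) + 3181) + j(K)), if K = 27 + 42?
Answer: 1/2714 ≈ 0.00036846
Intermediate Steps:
K = 69
j(f) = 2 (j(f) = 2 + (f + f)*(f - f) = 2 + (2*f)*0 = 2 + 0 = 2)
1/(((2194 - 2663) + 3181) + j(K)) = 1/(((2194 - 2663) + 3181) + 2) = 1/((-469 + 3181) + 2) = 1/(2712 + 2) = 1/2714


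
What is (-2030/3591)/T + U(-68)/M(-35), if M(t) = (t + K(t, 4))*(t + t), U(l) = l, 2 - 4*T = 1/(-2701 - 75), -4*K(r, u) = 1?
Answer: -5426303768/4686093405 ≈ -1.1580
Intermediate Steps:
K(r, u) = -¼ (K(r, u) = -¼*1 = -¼)
T = 5553/11104 (T = ½ - 1/(4*(-2701 - 75)) = ½ - ¼/(-2776) = ½ - ¼*(-1/2776) = ½ + 1/11104 = 5553/11104 ≈ 0.50009)
M(t) = 2*t*(-¼ + t) (M(t) = (t - ¼)*(t + t) = (-¼ + t)*(2*t) = 2*t*(-¼ + t))
(-2030/3591)/T + U(-68)/M(-35) = (-2030/3591)/(5553/11104) - 68*(-2/(35*(-1 + 4*(-35)))) = -2030*1/3591*(11104/5553) - 68*(-2/(35*(-1 - 140))) = -290/513*11104/5553 - 68/((½)*(-35)*(-141)) = -3220160/2848689 - 68/4935/2 = -3220160/2848689 - 68*2/4935 = -3220160/2848689 - 136/4935 = -5426303768/4686093405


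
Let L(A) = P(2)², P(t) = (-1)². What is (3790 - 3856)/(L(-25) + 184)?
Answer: -66/185 ≈ -0.35676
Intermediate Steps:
P(t) = 1
L(A) = 1 (L(A) = 1² = 1)
(3790 - 3856)/(L(-25) + 184) = (3790 - 3856)/(1 + 184) = -66/185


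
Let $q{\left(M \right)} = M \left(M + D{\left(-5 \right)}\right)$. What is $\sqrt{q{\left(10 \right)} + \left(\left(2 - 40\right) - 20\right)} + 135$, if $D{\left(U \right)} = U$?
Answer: $135 + 2 i \sqrt{2} \approx 135.0 + 2.8284 i$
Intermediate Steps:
$q{\left(M \right)} = M \left(-5 + M\right)$ ($q{\left(M \right)} = M \left(M - 5\right) = M \left(-5 + M\right)$)
$\sqrt{q{\left(10 \right)} + \left(\left(2 - 40\right) - 20\right)} + 135 = \sqrt{10 \left(-5 + 10\right) + \left(\left(2 - 40\right) - 20\right)} + 135 = \sqrt{10 \cdot 5 - 58} + 135 = \sqrt{50 - 58} + 135 = \sqrt{-8} + 135 = 2 i \sqrt{2} + 135 = 135 + 2 i \sqrt{2}$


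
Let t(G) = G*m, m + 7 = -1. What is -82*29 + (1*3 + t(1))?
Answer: -2383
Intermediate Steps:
m = -8 (m = -7 - 1 = -8)
t(G) = -8*G (t(G) = G*(-8) = -8*G)
-82*29 + (1*3 + t(1)) = -82*29 + (1*3 - 8*1) = -2378 + (3 - 8) = -2378 - 5 = -2383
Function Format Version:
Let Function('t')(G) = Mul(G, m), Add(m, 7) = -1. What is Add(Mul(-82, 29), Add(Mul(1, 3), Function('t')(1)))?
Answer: -2383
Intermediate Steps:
m = -8 (m = Add(-7, -1) = -8)
Function('t')(G) = Mul(-8, G) (Function('t')(G) = Mul(G, -8) = Mul(-8, G))
Add(Mul(-82, 29), Add(Mul(1, 3), Function('t')(1))) = Add(Mul(-82, 29), Add(Mul(1, 3), Mul(-8, 1))) = Add(-2378, Add(3, -8)) = Add(-2378, -5) = -2383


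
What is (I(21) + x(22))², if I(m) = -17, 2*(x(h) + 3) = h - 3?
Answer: 441/4 ≈ 110.25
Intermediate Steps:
x(h) = -9/2 + h/2 (x(h) = -3 + (h - 3)/2 = -3 + (-3 + h)/2 = -3 + (-3/2 + h/2) = -9/2 + h/2)
(I(21) + x(22))² = (-17 + (-9/2 + (½)*22))² = (-17 + (-9/2 + 11))² = (-17 + 13/2)² = (-21/2)² = 441/4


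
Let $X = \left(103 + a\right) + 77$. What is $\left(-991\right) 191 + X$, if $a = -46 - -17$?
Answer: $-189130$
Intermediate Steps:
$a = -29$ ($a = -46 + 17 = -29$)
$X = 151$ ($X = \left(103 - 29\right) + 77 = 74 + 77 = 151$)
$\left(-991\right) 191 + X = \left(-991\right) 191 + 151 = -189281 + 151 = -189130$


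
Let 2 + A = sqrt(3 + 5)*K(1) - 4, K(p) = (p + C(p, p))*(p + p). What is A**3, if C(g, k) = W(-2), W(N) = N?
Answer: -792 - 560*sqrt(2) ≈ -1584.0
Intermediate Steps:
C(g, k) = -2
K(p) = 2*p*(-2 + p) (K(p) = (p - 2)*(p + p) = (-2 + p)*(2*p) = 2*p*(-2 + p))
A = -6 - 4*sqrt(2) (A = -2 + (sqrt(3 + 5)*(2*1*(-2 + 1)) - 4) = -2 + (sqrt(8)*(2*1*(-1)) - 4) = -2 + ((2*sqrt(2))*(-2) - 4) = -2 + (-4*sqrt(2) - 4) = -2 + (-4 - 4*sqrt(2)) = -6 - 4*sqrt(2) ≈ -11.657)
A**3 = (-6 - 4*sqrt(2))**3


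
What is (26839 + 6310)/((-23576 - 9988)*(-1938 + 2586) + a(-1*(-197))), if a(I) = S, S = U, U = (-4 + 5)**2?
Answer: -33149/21749471 ≈ -0.0015241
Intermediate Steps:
U = 1 (U = 1**2 = 1)
S = 1
a(I) = 1
(26839 + 6310)/((-23576 - 9988)*(-1938 + 2586) + a(-1*(-197))) = (26839 + 6310)/((-23576 - 9988)*(-1938 + 2586) + 1) = 33149/(-33564*648 + 1) = 33149/(-21749472 + 1) = 33149/(-21749471) = 33149*(-1/21749471) = -33149/21749471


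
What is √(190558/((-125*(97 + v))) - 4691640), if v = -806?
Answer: I*√1473998253746890/17725 ≈ 2166.0*I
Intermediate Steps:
√(190558/((-125*(97 + v))) - 4691640) = √(190558/((-125*(97 - 806))) - 4691640) = √(190558/((-125*(-709))) - 4691640) = √(190558/88625 - 4691640) = √(-415796404442/88625) = I*√1473998253746890/17725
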